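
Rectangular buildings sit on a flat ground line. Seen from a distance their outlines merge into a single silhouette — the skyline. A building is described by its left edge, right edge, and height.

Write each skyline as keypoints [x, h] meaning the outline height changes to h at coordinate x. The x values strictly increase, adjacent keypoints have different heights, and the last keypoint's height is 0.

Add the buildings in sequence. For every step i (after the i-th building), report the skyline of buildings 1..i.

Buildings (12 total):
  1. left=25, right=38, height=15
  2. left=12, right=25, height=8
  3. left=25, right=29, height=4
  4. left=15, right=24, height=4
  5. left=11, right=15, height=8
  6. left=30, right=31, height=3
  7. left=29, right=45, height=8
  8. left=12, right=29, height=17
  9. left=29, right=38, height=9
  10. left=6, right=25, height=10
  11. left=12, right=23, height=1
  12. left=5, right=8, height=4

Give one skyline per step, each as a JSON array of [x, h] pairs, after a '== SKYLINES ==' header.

== SKYLINES ==
[[25,15],[38,0]]
[[12,8],[25,15],[38,0]]
[[12,8],[25,15],[38,0]]
[[12,8],[25,15],[38,0]]
[[11,8],[25,15],[38,0]]
[[11,8],[25,15],[38,0]]
[[11,8],[25,15],[38,8],[45,0]]
[[11,8],[12,17],[29,15],[38,8],[45,0]]
[[11,8],[12,17],[29,15],[38,8],[45,0]]
[[6,10],[12,17],[29,15],[38,8],[45,0]]
[[6,10],[12,17],[29,15],[38,8],[45,0]]
[[5,4],[6,10],[12,17],[29,15],[38,8],[45,0]]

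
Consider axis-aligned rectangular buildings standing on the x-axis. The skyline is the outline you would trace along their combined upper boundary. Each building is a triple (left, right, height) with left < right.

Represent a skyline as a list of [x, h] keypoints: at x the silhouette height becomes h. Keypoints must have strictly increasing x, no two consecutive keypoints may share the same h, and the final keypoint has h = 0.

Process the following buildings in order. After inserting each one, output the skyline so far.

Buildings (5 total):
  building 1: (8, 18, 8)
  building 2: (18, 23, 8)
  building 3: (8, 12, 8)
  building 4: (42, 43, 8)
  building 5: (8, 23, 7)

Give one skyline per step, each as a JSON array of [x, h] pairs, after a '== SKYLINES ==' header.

== SKYLINES ==
[[8,8],[18,0]]
[[8,8],[23,0]]
[[8,8],[23,0]]
[[8,8],[23,0],[42,8],[43,0]]
[[8,8],[23,0],[42,8],[43,0]]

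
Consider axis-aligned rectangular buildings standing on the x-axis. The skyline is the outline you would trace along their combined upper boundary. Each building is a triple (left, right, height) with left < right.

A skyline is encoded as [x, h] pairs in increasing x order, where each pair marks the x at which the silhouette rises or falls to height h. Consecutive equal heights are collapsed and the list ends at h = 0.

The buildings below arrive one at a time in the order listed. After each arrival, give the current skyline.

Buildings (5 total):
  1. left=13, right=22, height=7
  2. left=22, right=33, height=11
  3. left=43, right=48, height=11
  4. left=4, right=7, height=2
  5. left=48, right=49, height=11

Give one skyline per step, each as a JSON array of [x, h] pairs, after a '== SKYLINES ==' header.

== SKYLINES ==
[[13,7],[22,0]]
[[13,7],[22,11],[33,0]]
[[13,7],[22,11],[33,0],[43,11],[48,0]]
[[4,2],[7,0],[13,7],[22,11],[33,0],[43,11],[48,0]]
[[4,2],[7,0],[13,7],[22,11],[33,0],[43,11],[49,0]]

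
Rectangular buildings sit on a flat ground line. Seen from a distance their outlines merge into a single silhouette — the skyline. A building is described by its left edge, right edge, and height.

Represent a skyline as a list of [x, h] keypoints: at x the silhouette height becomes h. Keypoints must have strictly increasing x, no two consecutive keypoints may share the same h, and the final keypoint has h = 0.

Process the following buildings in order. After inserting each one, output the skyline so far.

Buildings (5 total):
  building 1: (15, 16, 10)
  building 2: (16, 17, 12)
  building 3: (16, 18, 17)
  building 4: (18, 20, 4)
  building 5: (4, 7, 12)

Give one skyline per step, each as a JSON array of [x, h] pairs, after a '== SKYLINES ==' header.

== SKYLINES ==
[[15,10],[16,0]]
[[15,10],[16,12],[17,0]]
[[15,10],[16,17],[18,0]]
[[15,10],[16,17],[18,4],[20,0]]
[[4,12],[7,0],[15,10],[16,17],[18,4],[20,0]]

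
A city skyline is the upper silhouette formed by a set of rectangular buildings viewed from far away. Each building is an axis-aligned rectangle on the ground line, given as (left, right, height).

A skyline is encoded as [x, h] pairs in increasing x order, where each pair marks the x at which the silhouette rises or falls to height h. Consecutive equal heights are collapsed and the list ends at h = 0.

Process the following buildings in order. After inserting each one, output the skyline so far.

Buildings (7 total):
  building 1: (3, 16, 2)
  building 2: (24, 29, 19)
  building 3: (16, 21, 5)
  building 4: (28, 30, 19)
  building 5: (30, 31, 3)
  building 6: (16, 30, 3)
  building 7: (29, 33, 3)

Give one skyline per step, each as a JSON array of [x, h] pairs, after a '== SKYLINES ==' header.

== SKYLINES ==
[[3,2],[16,0]]
[[3,2],[16,0],[24,19],[29,0]]
[[3,2],[16,5],[21,0],[24,19],[29,0]]
[[3,2],[16,5],[21,0],[24,19],[30,0]]
[[3,2],[16,5],[21,0],[24,19],[30,3],[31,0]]
[[3,2],[16,5],[21,3],[24,19],[30,3],[31,0]]
[[3,2],[16,5],[21,3],[24,19],[30,3],[33,0]]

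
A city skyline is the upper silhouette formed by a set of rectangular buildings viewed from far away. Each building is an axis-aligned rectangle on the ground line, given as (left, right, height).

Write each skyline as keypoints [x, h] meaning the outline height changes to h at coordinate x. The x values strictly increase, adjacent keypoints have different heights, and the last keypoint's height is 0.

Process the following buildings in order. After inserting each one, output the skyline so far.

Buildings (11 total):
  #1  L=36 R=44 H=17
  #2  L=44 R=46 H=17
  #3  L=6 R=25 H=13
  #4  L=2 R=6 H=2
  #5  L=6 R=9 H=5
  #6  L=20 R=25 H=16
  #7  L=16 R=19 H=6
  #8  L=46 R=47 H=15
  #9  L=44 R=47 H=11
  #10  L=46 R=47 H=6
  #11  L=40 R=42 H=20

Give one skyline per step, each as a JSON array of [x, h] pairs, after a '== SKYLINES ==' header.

== SKYLINES ==
[[36,17],[44,0]]
[[36,17],[46,0]]
[[6,13],[25,0],[36,17],[46,0]]
[[2,2],[6,13],[25,0],[36,17],[46,0]]
[[2,2],[6,13],[25,0],[36,17],[46,0]]
[[2,2],[6,13],[20,16],[25,0],[36,17],[46,0]]
[[2,2],[6,13],[20,16],[25,0],[36,17],[46,0]]
[[2,2],[6,13],[20,16],[25,0],[36,17],[46,15],[47,0]]
[[2,2],[6,13],[20,16],[25,0],[36,17],[46,15],[47,0]]
[[2,2],[6,13],[20,16],[25,0],[36,17],[46,15],[47,0]]
[[2,2],[6,13],[20,16],[25,0],[36,17],[40,20],[42,17],[46,15],[47,0]]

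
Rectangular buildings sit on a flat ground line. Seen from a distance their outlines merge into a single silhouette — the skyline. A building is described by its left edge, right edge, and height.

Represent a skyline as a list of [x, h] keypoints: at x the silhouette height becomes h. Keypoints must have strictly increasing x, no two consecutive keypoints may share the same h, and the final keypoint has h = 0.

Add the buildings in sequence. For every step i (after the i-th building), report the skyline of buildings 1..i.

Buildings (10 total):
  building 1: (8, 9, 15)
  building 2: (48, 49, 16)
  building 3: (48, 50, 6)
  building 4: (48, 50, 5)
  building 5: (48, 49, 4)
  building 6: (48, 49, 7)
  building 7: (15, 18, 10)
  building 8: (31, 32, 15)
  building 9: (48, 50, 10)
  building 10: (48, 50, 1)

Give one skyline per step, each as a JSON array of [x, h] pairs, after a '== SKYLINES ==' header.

== SKYLINES ==
[[8,15],[9,0]]
[[8,15],[9,0],[48,16],[49,0]]
[[8,15],[9,0],[48,16],[49,6],[50,0]]
[[8,15],[9,0],[48,16],[49,6],[50,0]]
[[8,15],[9,0],[48,16],[49,6],[50,0]]
[[8,15],[9,0],[48,16],[49,6],[50,0]]
[[8,15],[9,0],[15,10],[18,0],[48,16],[49,6],[50,0]]
[[8,15],[9,0],[15,10],[18,0],[31,15],[32,0],[48,16],[49,6],[50,0]]
[[8,15],[9,0],[15,10],[18,0],[31,15],[32,0],[48,16],[49,10],[50,0]]
[[8,15],[9,0],[15,10],[18,0],[31,15],[32,0],[48,16],[49,10],[50,0]]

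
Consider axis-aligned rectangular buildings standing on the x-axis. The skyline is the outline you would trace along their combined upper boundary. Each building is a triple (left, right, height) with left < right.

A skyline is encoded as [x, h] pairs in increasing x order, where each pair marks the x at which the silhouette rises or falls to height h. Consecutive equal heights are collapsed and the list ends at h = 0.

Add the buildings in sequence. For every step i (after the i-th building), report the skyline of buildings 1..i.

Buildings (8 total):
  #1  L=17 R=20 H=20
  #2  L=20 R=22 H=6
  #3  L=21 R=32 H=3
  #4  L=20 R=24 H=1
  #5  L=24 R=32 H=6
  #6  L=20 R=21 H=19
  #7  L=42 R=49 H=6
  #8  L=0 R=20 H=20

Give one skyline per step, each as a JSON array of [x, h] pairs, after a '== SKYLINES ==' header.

== SKYLINES ==
[[17,20],[20,0]]
[[17,20],[20,6],[22,0]]
[[17,20],[20,6],[22,3],[32,0]]
[[17,20],[20,6],[22,3],[32,0]]
[[17,20],[20,6],[22,3],[24,6],[32,0]]
[[17,20],[20,19],[21,6],[22,3],[24,6],[32,0]]
[[17,20],[20,19],[21,6],[22,3],[24,6],[32,0],[42,6],[49,0]]
[[0,20],[20,19],[21,6],[22,3],[24,6],[32,0],[42,6],[49,0]]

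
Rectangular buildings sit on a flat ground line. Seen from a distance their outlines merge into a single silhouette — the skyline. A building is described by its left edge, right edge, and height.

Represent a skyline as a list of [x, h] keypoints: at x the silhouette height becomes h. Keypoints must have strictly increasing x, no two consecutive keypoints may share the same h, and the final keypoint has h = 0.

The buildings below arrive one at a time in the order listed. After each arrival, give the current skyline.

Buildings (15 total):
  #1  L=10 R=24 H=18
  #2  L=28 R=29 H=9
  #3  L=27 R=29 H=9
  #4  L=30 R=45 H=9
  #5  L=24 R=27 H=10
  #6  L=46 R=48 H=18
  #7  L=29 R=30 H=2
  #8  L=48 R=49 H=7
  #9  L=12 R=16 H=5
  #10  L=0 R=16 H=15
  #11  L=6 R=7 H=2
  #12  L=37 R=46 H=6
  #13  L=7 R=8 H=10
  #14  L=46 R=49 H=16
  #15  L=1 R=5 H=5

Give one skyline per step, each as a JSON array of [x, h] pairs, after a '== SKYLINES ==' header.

== SKYLINES ==
[[10,18],[24,0]]
[[10,18],[24,0],[28,9],[29,0]]
[[10,18],[24,0],[27,9],[29,0]]
[[10,18],[24,0],[27,9],[29,0],[30,9],[45,0]]
[[10,18],[24,10],[27,9],[29,0],[30,9],[45,0]]
[[10,18],[24,10],[27,9],[29,0],[30,9],[45,0],[46,18],[48,0]]
[[10,18],[24,10],[27,9],[29,2],[30,9],[45,0],[46,18],[48,0]]
[[10,18],[24,10],[27,9],[29,2],[30,9],[45,0],[46,18],[48,7],[49,0]]
[[10,18],[24,10],[27,9],[29,2],[30,9],[45,0],[46,18],[48,7],[49,0]]
[[0,15],[10,18],[24,10],[27,9],[29,2],[30,9],[45,0],[46,18],[48,7],[49,0]]
[[0,15],[10,18],[24,10],[27,9],[29,2],[30,9],[45,0],[46,18],[48,7],[49,0]]
[[0,15],[10,18],[24,10],[27,9],[29,2],[30,9],[45,6],[46,18],[48,7],[49,0]]
[[0,15],[10,18],[24,10],[27,9],[29,2],[30,9],[45,6],[46,18],[48,7],[49,0]]
[[0,15],[10,18],[24,10],[27,9],[29,2],[30,9],[45,6],[46,18],[48,16],[49,0]]
[[0,15],[10,18],[24,10],[27,9],[29,2],[30,9],[45,6],[46,18],[48,16],[49,0]]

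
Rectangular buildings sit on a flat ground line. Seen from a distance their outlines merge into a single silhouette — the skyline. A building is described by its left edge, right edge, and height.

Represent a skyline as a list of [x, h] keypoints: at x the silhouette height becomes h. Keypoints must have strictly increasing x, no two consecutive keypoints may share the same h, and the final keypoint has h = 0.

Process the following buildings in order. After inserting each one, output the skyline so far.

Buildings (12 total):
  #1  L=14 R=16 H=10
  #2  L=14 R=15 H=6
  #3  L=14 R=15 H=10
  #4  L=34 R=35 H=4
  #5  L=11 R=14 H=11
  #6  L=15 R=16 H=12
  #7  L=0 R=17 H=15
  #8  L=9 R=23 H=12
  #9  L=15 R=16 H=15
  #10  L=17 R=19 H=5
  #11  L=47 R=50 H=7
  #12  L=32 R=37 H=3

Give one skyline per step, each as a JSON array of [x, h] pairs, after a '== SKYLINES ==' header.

== SKYLINES ==
[[14,10],[16,0]]
[[14,10],[16,0]]
[[14,10],[16,0]]
[[14,10],[16,0],[34,4],[35,0]]
[[11,11],[14,10],[16,0],[34,4],[35,0]]
[[11,11],[14,10],[15,12],[16,0],[34,4],[35,0]]
[[0,15],[17,0],[34,4],[35,0]]
[[0,15],[17,12],[23,0],[34,4],[35,0]]
[[0,15],[17,12],[23,0],[34,4],[35,0]]
[[0,15],[17,12],[23,0],[34,4],[35,0]]
[[0,15],[17,12],[23,0],[34,4],[35,0],[47,7],[50,0]]
[[0,15],[17,12],[23,0],[32,3],[34,4],[35,3],[37,0],[47,7],[50,0]]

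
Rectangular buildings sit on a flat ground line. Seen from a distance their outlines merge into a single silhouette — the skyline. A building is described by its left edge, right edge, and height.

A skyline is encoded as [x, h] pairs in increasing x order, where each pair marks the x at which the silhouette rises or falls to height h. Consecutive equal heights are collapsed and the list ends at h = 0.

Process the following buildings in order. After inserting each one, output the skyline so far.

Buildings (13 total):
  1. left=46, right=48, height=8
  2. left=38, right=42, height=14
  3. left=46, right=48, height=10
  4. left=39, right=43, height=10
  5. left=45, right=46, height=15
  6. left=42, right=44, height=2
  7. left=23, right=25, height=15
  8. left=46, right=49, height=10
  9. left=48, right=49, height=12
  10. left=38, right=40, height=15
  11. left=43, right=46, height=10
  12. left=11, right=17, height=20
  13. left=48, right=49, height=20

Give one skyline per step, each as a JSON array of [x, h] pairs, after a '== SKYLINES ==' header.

== SKYLINES ==
[[46,8],[48,0]]
[[38,14],[42,0],[46,8],[48,0]]
[[38,14],[42,0],[46,10],[48,0]]
[[38,14],[42,10],[43,0],[46,10],[48,0]]
[[38,14],[42,10],[43,0],[45,15],[46,10],[48,0]]
[[38,14],[42,10],[43,2],[44,0],[45,15],[46,10],[48,0]]
[[23,15],[25,0],[38,14],[42,10],[43,2],[44,0],[45,15],[46,10],[48,0]]
[[23,15],[25,0],[38,14],[42,10],[43,2],[44,0],[45,15],[46,10],[49,0]]
[[23,15],[25,0],[38,14],[42,10],[43,2],[44,0],[45,15],[46,10],[48,12],[49,0]]
[[23,15],[25,0],[38,15],[40,14],[42,10],[43,2],[44,0],[45,15],[46,10],[48,12],[49,0]]
[[23,15],[25,0],[38,15],[40,14],[42,10],[45,15],[46,10],[48,12],[49,0]]
[[11,20],[17,0],[23,15],[25,0],[38,15],[40,14],[42,10],[45,15],[46,10],[48,12],[49,0]]
[[11,20],[17,0],[23,15],[25,0],[38,15],[40,14],[42,10],[45,15],[46,10],[48,20],[49,0]]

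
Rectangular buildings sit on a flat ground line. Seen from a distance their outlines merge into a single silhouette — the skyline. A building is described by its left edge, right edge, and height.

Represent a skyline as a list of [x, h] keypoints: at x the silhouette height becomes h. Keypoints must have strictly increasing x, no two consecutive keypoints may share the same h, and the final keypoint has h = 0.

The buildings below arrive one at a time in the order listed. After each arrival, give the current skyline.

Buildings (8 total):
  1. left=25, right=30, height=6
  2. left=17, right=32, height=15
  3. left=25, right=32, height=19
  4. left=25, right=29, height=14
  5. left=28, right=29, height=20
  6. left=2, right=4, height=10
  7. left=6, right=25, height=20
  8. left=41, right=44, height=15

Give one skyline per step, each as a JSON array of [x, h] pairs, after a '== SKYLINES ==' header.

== SKYLINES ==
[[25,6],[30,0]]
[[17,15],[32,0]]
[[17,15],[25,19],[32,0]]
[[17,15],[25,19],[32,0]]
[[17,15],[25,19],[28,20],[29,19],[32,0]]
[[2,10],[4,0],[17,15],[25,19],[28,20],[29,19],[32,0]]
[[2,10],[4,0],[6,20],[25,19],[28,20],[29,19],[32,0]]
[[2,10],[4,0],[6,20],[25,19],[28,20],[29,19],[32,0],[41,15],[44,0]]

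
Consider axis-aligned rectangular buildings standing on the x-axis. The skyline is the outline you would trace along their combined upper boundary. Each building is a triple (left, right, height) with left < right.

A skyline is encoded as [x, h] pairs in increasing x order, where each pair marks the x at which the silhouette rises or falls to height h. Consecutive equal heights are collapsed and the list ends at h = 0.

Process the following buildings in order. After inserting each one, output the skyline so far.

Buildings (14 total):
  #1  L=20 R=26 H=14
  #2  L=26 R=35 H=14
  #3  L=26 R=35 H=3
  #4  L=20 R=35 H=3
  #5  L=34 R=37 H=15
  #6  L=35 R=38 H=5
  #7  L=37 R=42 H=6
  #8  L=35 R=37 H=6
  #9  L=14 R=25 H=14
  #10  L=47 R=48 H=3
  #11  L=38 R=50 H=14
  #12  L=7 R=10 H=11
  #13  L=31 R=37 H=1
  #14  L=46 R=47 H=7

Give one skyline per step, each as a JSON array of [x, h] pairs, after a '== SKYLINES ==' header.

== SKYLINES ==
[[20,14],[26,0]]
[[20,14],[35,0]]
[[20,14],[35,0]]
[[20,14],[35,0]]
[[20,14],[34,15],[37,0]]
[[20,14],[34,15],[37,5],[38,0]]
[[20,14],[34,15],[37,6],[42,0]]
[[20,14],[34,15],[37,6],[42,0]]
[[14,14],[34,15],[37,6],[42,0]]
[[14,14],[34,15],[37,6],[42,0],[47,3],[48,0]]
[[14,14],[34,15],[37,6],[38,14],[50,0]]
[[7,11],[10,0],[14,14],[34,15],[37,6],[38,14],[50,0]]
[[7,11],[10,0],[14,14],[34,15],[37,6],[38,14],[50,0]]
[[7,11],[10,0],[14,14],[34,15],[37,6],[38,14],[50,0]]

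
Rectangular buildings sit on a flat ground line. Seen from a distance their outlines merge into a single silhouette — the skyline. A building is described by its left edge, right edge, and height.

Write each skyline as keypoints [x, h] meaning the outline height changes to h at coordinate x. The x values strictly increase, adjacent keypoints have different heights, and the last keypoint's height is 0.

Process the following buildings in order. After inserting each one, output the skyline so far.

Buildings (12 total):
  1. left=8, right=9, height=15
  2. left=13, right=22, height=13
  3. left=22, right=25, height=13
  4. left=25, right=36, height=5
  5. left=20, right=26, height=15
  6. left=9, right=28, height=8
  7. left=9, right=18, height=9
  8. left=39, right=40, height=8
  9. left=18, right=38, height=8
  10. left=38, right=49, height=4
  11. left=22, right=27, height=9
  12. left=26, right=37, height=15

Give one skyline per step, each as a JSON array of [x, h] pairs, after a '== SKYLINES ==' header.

== SKYLINES ==
[[8,15],[9,0]]
[[8,15],[9,0],[13,13],[22,0]]
[[8,15],[9,0],[13,13],[25,0]]
[[8,15],[9,0],[13,13],[25,5],[36,0]]
[[8,15],[9,0],[13,13],[20,15],[26,5],[36,0]]
[[8,15],[9,8],[13,13],[20,15],[26,8],[28,5],[36,0]]
[[8,15],[9,9],[13,13],[20,15],[26,8],[28,5],[36,0]]
[[8,15],[9,9],[13,13],[20,15],[26,8],[28,5],[36,0],[39,8],[40,0]]
[[8,15],[9,9],[13,13],[20,15],[26,8],[38,0],[39,8],[40,0]]
[[8,15],[9,9],[13,13],[20,15],[26,8],[38,4],[39,8],[40,4],[49,0]]
[[8,15],[9,9],[13,13],[20,15],[26,9],[27,8],[38,4],[39,8],[40,4],[49,0]]
[[8,15],[9,9],[13,13],[20,15],[37,8],[38,4],[39,8],[40,4],[49,0]]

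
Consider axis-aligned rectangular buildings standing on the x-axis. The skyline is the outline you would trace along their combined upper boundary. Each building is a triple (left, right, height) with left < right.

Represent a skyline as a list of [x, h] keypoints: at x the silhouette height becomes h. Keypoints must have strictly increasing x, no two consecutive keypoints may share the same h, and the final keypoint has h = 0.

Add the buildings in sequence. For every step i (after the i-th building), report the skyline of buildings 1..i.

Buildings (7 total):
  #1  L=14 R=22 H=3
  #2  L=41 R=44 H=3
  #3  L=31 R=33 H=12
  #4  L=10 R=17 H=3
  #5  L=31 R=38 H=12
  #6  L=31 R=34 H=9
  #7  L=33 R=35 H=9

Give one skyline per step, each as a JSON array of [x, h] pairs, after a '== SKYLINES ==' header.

== SKYLINES ==
[[14,3],[22,0]]
[[14,3],[22,0],[41,3],[44,0]]
[[14,3],[22,0],[31,12],[33,0],[41,3],[44,0]]
[[10,3],[22,0],[31,12],[33,0],[41,3],[44,0]]
[[10,3],[22,0],[31,12],[38,0],[41,3],[44,0]]
[[10,3],[22,0],[31,12],[38,0],[41,3],[44,0]]
[[10,3],[22,0],[31,12],[38,0],[41,3],[44,0]]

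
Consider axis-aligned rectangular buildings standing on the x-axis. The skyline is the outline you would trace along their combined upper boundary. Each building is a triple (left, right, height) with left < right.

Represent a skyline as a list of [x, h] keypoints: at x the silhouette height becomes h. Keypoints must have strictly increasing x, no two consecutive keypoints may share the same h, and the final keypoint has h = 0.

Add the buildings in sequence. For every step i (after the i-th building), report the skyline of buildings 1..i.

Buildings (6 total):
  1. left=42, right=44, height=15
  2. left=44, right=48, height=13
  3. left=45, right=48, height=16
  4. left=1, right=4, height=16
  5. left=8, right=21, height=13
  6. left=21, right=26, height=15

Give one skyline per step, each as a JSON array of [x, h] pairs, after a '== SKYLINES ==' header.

== SKYLINES ==
[[42,15],[44,0]]
[[42,15],[44,13],[48,0]]
[[42,15],[44,13],[45,16],[48,0]]
[[1,16],[4,0],[42,15],[44,13],[45,16],[48,0]]
[[1,16],[4,0],[8,13],[21,0],[42,15],[44,13],[45,16],[48,0]]
[[1,16],[4,0],[8,13],[21,15],[26,0],[42,15],[44,13],[45,16],[48,0]]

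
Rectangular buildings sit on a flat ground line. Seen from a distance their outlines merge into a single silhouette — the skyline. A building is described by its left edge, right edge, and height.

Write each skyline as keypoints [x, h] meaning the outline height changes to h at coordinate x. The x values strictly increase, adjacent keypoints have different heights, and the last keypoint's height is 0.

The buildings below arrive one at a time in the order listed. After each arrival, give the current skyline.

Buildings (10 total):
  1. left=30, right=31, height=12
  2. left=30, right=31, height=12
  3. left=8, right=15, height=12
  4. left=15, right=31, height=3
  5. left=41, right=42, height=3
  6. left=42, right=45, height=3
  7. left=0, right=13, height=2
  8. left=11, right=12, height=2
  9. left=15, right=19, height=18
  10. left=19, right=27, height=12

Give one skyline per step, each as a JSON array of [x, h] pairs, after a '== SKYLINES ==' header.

== SKYLINES ==
[[30,12],[31,0]]
[[30,12],[31,0]]
[[8,12],[15,0],[30,12],[31,0]]
[[8,12],[15,3],[30,12],[31,0]]
[[8,12],[15,3],[30,12],[31,0],[41,3],[42,0]]
[[8,12],[15,3],[30,12],[31,0],[41,3],[45,0]]
[[0,2],[8,12],[15,3],[30,12],[31,0],[41,3],[45,0]]
[[0,2],[8,12],[15,3],[30,12],[31,0],[41,3],[45,0]]
[[0,2],[8,12],[15,18],[19,3],[30,12],[31,0],[41,3],[45,0]]
[[0,2],[8,12],[15,18],[19,12],[27,3],[30,12],[31,0],[41,3],[45,0]]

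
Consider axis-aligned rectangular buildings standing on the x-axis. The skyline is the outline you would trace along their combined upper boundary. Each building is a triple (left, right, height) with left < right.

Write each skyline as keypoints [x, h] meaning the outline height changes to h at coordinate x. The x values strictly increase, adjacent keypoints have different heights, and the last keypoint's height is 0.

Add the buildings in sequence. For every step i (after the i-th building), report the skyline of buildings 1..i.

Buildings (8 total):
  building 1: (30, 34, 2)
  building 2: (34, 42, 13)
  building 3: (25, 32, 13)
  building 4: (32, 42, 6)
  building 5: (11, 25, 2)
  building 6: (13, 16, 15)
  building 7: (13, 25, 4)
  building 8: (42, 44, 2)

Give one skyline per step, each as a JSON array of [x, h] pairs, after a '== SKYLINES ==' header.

== SKYLINES ==
[[30,2],[34,0]]
[[30,2],[34,13],[42,0]]
[[25,13],[32,2],[34,13],[42,0]]
[[25,13],[32,6],[34,13],[42,0]]
[[11,2],[25,13],[32,6],[34,13],[42,0]]
[[11,2],[13,15],[16,2],[25,13],[32,6],[34,13],[42,0]]
[[11,2],[13,15],[16,4],[25,13],[32,6],[34,13],[42,0]]
[[11,2],[13,15],[16,4],[25,13],[32,6],[34,13],[42,2],[44,0]]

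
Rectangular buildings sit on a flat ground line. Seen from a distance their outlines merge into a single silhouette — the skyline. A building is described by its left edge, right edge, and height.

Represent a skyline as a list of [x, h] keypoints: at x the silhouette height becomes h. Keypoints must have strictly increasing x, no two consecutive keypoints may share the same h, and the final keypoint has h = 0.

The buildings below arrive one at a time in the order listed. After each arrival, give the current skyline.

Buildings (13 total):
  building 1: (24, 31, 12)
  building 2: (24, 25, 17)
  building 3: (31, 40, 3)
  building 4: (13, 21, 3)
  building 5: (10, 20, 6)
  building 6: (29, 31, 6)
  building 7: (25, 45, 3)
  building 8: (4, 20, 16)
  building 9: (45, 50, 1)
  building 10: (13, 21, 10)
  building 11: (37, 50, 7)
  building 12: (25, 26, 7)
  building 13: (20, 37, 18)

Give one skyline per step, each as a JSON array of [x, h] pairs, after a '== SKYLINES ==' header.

== SKYLINES ==
[[24,12],[31,0]]
[[24,17],[25,12],[31,0]]
[[24,17],[25,12],[31,3],[40,0]]
[[13,3],[21,0],[24,17],[25,12],[31,3],[40,0]]
[[10,6],[20,3],[21,0],[24,17],[25,12],[31,3],[40,0]]
[[10,6],[20,3],[21,0],[24,17],[25,12],[31,3],[40,0]]
[[10,6],[20,3],[21,0],[24,17],[25,12],[31,3],[45,0]]
[[4,16],[20,3],[21,0],[24,17],[25,12],[31,3],[45,0]]
[[4,16],[20,3],[21,0],[24,17],[25,12],[31,3],[45,1],[50,0]]
[[4,16],[20,10],[21,0],[24,17],[25,12],[31,3],[45,1],[50,0]]
[[4,16],[20,10],[21,0],[24,17],[25,12],[31,3],[37,7],[50,0]]
[[4,16],[20,10],[21,0],[24,17],[25,12],[31,3],[37,7],[50,0]]
[[4,16],[20,18],[37,7],[50,0]]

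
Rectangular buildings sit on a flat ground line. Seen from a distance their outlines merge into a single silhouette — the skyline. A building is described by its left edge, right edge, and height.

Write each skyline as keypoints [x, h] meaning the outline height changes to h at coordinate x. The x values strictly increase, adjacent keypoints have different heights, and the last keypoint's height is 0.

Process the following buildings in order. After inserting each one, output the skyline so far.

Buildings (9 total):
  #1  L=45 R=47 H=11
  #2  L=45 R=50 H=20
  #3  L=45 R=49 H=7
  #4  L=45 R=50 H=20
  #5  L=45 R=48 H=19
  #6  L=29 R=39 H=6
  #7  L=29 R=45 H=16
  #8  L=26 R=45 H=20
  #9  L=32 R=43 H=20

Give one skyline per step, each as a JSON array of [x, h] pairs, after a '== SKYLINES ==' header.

== SKYLINES ==
[[45,11],[47,0]]
[[45,20],[50,0]]
[[45,20],[50,0]]
[[45,20],[50,0]]
[[45,20],[50,0]]
[[29,6],[39,0],[45,20],[50,0]]
[[29,16],[45,20],[50,0]]
[[26,20],[50,0]]
[[26,20],[50,0]]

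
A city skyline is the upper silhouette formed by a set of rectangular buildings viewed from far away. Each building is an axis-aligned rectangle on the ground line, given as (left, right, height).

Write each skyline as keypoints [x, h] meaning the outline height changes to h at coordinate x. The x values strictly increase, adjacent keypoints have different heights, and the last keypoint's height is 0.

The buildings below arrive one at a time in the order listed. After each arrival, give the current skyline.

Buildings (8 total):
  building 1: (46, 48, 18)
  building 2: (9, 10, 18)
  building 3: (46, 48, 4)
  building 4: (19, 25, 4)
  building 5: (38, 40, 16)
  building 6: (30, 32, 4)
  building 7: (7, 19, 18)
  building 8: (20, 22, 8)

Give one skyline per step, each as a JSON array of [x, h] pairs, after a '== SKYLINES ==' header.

== SKYLINES ==
[[46,18],[48,0]]
[[9,18],[10,0],[46,18],[48,0]]
[[9,18],[10,0],[46,18],[48,0]]
[[9,18],[10,0],[19,4],[25,0],[46,18],[48,0]]
[[9,18],[10,0],[19,4],[25,0],[38,16],[40,0],[46,18],[48,0]]
[[9,18],[10,0],[19,4],[25,0],[30,4],[32,0],[38,16],[40,0],[46,18],[48,0]]
[[7,18],[19,4],[25,0],[30,4],[32,0],[38,16],[40,0],[46,18],[48,0]]
[[7,18],[19,4],[20,8],[22,4],[25,0],[30,4],[32,0],[38,16],[40,0],[46,18],[48,0]]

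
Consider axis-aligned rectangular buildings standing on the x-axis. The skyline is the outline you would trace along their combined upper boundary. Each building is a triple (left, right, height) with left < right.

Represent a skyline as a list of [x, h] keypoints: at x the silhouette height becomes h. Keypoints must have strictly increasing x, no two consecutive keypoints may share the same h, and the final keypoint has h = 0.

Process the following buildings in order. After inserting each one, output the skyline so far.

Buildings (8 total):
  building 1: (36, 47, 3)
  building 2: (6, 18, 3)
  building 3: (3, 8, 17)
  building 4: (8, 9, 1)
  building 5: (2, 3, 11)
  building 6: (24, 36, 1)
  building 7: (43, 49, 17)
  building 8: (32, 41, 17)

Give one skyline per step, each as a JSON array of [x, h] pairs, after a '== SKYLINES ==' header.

== SKYLINES ==
[[36,3],[47,0]]
[[6,3],[18,0],[36,3],[47,0]]
[[3,17],[8,3],[18,0],[36,3],[47,0]]
[[3,17],[8,3],[18,0],[36,3],[47,0]]
[[2,11],[3,17],[8,3],[18,0],[36,3],[47,0]]
[[2,11],[3,17],[8,3],[18,0],[24,1],[36,3],[47,0]]
[[2,11],[3,17],[8,3],[18,0],[24,1],[36,3],[43,17],[49,0]]
[[2,11],[3,17],[8,3],[18,0],[24,1],[32,17],[41,3],[43,17],[49,0]]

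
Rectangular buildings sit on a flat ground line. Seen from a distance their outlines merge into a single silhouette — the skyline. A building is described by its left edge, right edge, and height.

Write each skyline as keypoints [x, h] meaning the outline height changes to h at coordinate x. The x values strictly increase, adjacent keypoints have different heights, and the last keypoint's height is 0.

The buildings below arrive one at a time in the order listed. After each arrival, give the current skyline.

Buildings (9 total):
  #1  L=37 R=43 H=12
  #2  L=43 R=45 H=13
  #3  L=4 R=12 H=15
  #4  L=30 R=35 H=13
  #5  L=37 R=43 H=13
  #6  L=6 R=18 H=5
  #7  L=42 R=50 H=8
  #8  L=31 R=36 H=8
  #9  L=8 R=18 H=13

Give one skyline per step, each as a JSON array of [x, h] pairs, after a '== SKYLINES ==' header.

== SKYLINES ==
[[37,12],[43,0]]
[[37,12],[43,13],[45,0]]
[[4,15],[12,0],[37,12],[43,13],[45,0]]
[[4,15],[12,0],[30,13],[35,0],[37,12],[43,13],[45,0]]
[[4,15],[12,0],[30,13],[35,0],[37,13],[45,0]]
[[4,15],[12,5],[18,0],[30,13],[35,0],[37,13],[45,0]]
[[4,15],[12,5],[18,0],[30,13],[35,0],[37,13],[45,8],[50,0]]
[[4,15],[12,5],[18,0],[30,13],[35,8],[36,0],[37,13],[45,8],[50,0]]
[[4,15],[12,13],[18,0],[30,13],[35,8],[36,0],[37,13],[45,8],[50,0]]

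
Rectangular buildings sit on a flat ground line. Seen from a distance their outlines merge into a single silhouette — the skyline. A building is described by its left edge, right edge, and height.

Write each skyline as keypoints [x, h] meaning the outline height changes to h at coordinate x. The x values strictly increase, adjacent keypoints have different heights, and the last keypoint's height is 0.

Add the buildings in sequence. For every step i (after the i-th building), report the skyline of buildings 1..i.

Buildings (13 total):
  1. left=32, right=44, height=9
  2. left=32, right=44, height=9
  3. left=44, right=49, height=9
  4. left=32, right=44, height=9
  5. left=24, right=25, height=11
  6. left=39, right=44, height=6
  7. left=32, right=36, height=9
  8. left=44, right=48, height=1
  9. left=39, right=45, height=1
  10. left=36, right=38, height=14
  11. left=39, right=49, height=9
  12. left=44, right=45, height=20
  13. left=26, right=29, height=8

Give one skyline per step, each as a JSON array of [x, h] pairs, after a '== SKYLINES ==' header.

== SKYLINES ==
[[32,9],[44,0]]
[[32,9],[44,0]]
[[32,9],[49,0]]
[[32,9],[49,0]]
[[24,11],[25,0],[32,9],[49,0]]
[[24,11],[25,0],[32,9],[49,0]]
[[24,11],[25,0],[32,9],[49,0]]
[[24,11],[25,0],[32,9],[49,0]]
[[24,11],[25,0],[32,9],[49,0]]
[[24,11],[25,0],[32,9],[36,14],[38,9],[49,0]]
[[24,11],[25,0],[32,9],[36,14],[38,9],[49,0]]
[[24,11],[25,0],[32,9],[36,14],[38,9],[44,20],[45,9],[49,0]]
[[24,11],[25,0],[26,8],[29,0],[32,9],[36,14],[38,9],[44,20],[45,9],[49,0]]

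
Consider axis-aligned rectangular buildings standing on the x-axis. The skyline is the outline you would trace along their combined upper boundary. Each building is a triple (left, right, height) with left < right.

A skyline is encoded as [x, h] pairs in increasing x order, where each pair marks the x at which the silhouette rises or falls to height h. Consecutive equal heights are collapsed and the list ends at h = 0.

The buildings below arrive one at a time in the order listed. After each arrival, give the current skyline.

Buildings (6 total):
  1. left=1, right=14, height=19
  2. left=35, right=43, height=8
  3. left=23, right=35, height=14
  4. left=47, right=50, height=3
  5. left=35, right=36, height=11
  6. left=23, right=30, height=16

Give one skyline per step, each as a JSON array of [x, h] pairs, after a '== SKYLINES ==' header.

== SKYLINES ==
[[1,19],[14,0]]
[[1,19],[14,0],[35,8],[43,0]]
[[1,19],[14,0],[23,14],[35,8],[43,0]]
[[1,19],[14,0],[23,14],[35,8],[43,0],[47,3],[50,0]]
[[1,19],[14,0],[23,14],[35,11],[36,8],[43,0],[47,3],[50,0]]
[[1,19],[14,0],[23,16],[30,14],[35,11],[36,8],[43,0],[47,3],[50,0]]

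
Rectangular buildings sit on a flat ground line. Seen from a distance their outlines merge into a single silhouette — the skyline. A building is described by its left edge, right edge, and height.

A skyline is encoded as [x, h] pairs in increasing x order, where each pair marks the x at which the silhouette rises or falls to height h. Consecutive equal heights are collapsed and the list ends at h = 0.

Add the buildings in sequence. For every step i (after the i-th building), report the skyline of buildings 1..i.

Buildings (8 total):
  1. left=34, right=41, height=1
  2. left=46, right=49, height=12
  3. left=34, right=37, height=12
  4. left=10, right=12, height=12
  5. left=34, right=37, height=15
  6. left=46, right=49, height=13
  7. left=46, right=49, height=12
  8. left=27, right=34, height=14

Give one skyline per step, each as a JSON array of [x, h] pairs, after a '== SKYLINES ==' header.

== SKYLINES ==
[[34,1],[41,0]]
[[34,1],[41,0],[46,12],[49,0]]
[[34,12],[37,1],[41,0],[46,12],[49,0]]
[[10,12],[12,0],[34,12],[37,1],[41,0],[46,12],[49,0]]
[[10,12],[12,0],[34,15],[37,1],[41,0],[46,12],[49,0]]
[[10,12],[12,0],[34,15],[37,1],[41,0],[46,13],[49,0]]
[[10,12],[12,0],[34,15],[37,1],[41,0],[46,13],[49,0]]
[[10,12],[12,0],[27,14],[34,15],[37,1],[41,0],[46,13],[49,0]]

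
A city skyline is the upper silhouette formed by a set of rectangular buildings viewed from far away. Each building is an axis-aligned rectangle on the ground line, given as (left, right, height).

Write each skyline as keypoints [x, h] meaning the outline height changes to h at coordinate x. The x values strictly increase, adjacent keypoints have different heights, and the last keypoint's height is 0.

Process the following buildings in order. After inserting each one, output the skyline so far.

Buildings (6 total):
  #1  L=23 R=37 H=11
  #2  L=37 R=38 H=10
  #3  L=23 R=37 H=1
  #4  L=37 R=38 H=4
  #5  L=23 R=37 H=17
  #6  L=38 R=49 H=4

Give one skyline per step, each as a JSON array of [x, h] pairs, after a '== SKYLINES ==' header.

== SKYLINES ==
[[23,11],[37,0]]
[[23,11],[37,10],[38,0]]
[[23,11],[37,10],[38,0]]
[[23,11],[37,10],[38,0]]
[[23,17],[37,10],[38,0]]
[[23,17],[37,10],[38,4],[49,0]]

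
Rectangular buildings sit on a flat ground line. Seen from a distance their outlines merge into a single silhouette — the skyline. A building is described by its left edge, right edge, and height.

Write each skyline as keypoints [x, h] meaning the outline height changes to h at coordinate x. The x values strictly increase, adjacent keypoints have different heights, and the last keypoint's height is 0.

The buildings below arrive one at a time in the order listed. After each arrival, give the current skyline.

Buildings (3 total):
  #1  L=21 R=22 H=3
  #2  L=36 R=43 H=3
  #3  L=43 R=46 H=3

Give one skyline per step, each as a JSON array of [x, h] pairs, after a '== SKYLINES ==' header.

== SKYLINES ==
[[21,3],[22,0]]
[[21,3],[22,0],[36,3],[43,0]]
[[21,3],[22,0],[36,3],[46,0]]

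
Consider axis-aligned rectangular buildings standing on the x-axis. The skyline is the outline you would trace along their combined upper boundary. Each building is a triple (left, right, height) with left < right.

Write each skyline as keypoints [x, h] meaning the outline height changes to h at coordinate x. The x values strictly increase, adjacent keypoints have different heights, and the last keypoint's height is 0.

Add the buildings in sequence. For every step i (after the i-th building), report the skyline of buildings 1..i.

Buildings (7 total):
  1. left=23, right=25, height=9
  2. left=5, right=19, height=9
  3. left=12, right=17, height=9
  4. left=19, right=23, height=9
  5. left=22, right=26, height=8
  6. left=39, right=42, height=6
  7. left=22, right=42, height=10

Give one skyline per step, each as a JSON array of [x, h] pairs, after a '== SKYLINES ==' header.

== SKYLINES ==
[[23,9],[25,0]]
[[5,9],[19,0],[23,9],[25,0]]
[[5,9],[19,0],[23,9],[25,0]]
[[5,9],[25,0]]
[[5,9],[25,8],[26,0]]
[[5,9],[25,8],[26,0],[39,6],[42,0]]
[[5,9],[22,10],[42,0]]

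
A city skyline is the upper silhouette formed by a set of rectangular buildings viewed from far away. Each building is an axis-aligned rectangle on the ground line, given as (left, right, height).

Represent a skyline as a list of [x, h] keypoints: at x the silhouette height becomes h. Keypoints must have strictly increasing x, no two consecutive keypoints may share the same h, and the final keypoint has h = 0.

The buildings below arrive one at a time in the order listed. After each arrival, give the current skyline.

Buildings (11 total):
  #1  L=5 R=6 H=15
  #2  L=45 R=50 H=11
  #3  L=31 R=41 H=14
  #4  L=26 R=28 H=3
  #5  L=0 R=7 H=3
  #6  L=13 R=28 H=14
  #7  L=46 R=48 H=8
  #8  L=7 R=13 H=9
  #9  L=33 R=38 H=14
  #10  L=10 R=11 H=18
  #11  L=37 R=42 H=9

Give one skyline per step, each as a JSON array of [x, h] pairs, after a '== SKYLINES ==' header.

== SKYLINES ==
[[5,15],[6,0]]
[[5,15],[6,0],[45,11],[50,0]]
[[5,15],[6,0],[31,14],[41,0],[45,11],[50,0]]
[[5,15],[6,0],[26,3],[28,0],[31,14],[41,0],[45,11],[50,0]]
[[0,3],[5,15],[6,3],[7,0],[26,3],[28,0],[31,14],[41,0],[45,11],[50,0]]
[[0,3],[5,15],[6,3],[7,0],[13,14],[28,0],[31,14],[41,0],[45,11],[50,0]]
[[0,3],[5,15],[6,3],[7,0],[13,14],[28,0],[31,14],[41,0],[45,11],[50,0]]
[[0,3],[5,15],[6,3],[7,9],[13,14],[28,0],[31,14],[41,0],[45,11],[50,0]]
[[0,3],[5,15],[6,3],[7,9],[13,14],[28,0],[31,14],[41,0],[45,11],[50,0]]
[[0,3],[5,15],[6,3],[7,9],[10,18],[11,9],[13,14],[28,0],[31,14],[41,0],[45,11],[50,0]]
[[0,3],[5,15],[6,3],[7,9],[10,18],[11,9],[13,14],[28,0],[31,14],[41,9],[42,0],[45,11],[50,0]]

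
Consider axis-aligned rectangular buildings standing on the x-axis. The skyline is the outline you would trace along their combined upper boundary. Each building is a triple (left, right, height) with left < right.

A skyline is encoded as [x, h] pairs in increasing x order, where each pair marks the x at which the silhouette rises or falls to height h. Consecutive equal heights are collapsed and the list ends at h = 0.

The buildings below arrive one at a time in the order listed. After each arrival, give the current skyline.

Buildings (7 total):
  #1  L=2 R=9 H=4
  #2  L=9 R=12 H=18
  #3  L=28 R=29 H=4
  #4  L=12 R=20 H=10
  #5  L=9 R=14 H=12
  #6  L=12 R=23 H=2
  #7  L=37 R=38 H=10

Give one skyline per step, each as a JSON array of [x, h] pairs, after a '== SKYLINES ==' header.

== SKYLINES ==
[[2,4],[9,0]]
[[2,4],[9,18],[12,0]]
[[2,4],[9,18],[12,0],[28,4],[29,0]]
[[2,4],[9,18],[12,10],[20,0],[28,4],[29,0]]
[[2,4],[9,18],[12,12],[14,10],[20,0],[28,4],[29,0]]
[[2,4],[9,18],[12,12],[14,10],[20,2],[23,0],[28,4],[29,0]]
[[2,4],[9,18],[12,12],[14,10],[20,2],[23,0],[28,4],[29,0],[37,10],[38,0]]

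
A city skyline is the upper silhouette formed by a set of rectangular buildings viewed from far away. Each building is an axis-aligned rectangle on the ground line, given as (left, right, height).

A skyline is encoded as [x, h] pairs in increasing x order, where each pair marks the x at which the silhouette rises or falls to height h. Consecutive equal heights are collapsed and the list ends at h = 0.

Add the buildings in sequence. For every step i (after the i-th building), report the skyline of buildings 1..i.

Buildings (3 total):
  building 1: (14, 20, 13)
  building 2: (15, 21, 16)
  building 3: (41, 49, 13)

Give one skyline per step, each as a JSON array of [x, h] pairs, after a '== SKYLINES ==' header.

== SKYLINES ==
[[14,13],[20,0]]
[[14,13],[15,16],[21,0]]
[[14,13],[15,16],[21,0],[41,13],[49,0]]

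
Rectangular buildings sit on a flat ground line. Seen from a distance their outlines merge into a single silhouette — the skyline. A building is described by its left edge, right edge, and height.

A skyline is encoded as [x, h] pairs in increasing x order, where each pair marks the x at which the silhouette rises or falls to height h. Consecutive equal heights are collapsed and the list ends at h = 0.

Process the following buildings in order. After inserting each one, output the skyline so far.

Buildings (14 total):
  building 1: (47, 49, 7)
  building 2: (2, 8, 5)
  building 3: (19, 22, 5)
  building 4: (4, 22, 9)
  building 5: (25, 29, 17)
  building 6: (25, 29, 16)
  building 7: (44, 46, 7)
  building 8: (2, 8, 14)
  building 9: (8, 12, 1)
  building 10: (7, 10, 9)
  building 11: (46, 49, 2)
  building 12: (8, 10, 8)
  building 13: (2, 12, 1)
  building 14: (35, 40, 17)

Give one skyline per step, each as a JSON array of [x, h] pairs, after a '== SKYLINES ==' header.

== SKYLINES ==
[[47,7],[49,0]]
[[2,5],[8,0],[47,7],[49,0]]
[[2,5],[8,0],[19,5],[22,0],[47,7],[49,0]]
[[2,5],[4,9],[22,0],[47,7],[49,0]]
[[2,5],[4,9],[22,0],[25,17],[29,0],[47,7],[49,0]]
[[2,5],[4,9],[22,0],[25,17],[29,0],[47,7],[49,0]]
[[2,5],[4,9],[22,0],[25,17],[29,0],[44,7],[46,0],[47,7],[49,0]]
[[2,14],[8,9],[22,0],[25,17],[29,0],[44,7],[46,0],[47,7],[49,0]]
[[2,14],[8,9],[22,0],[25,17],[29,0],[44,7],[46,0],[47,7],[49,0]]
[[2,14],[8,9],[22,0],[25,17],[29,0],[44,7],[46,0],[47,7],[49,0]]
[[2,14],[8,9],[22,0],[25,17],[29,0],[44,7],[46,2],[47,7],[49,0]]
[[2,14],[8,9],[22,0],[25,17],[29,0],[44,7],[46,2],[47,7],[49,0]]
[[2,14],[8,9],[22,0],[25,17],[29,0],[44,7],[46,2],[47,7],[49,0]]
[[2,14],[8,9],[22,0],[25,17],[29,0],[35,17],[40,0],[44,7],[46,2],[47,7],[49,0]]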